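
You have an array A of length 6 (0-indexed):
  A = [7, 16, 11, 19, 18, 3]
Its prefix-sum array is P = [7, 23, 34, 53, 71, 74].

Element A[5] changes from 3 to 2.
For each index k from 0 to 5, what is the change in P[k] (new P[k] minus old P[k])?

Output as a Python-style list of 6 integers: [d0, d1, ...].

Answer: [0, 0, 0, 0, 0, -1]

Derivation:
Element change: A[5] 3 -> 2, delta = -1
For k < 5: P[k] unchanged, delta_P[k] = 0
For k >= 5: P[k] shifts by exactly -1
Delta array: [0, 0, 0, 0, 0, -1]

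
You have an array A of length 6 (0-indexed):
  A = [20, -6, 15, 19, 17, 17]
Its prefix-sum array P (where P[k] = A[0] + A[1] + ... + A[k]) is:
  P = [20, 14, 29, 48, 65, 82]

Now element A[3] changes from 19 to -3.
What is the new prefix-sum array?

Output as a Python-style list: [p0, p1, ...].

Answer: [20, 14, 29, 26, 43, 60]

Derivation:
Change: A[3] 19 -> -3, delta = -22
P[k] for k < 3: unchanged (A[3] not included)
P[k] for k >= 3: shift by delta = -22
  P[0] = 20 + 0 = 20
  P[1] = 14 + 0 = 14
  P[2] = 29 + 0 = 29
  P[3] = 48 + -22 = 26
  P[4] = 65 + -22 = 43
  P[5] = 82 + -22 = 60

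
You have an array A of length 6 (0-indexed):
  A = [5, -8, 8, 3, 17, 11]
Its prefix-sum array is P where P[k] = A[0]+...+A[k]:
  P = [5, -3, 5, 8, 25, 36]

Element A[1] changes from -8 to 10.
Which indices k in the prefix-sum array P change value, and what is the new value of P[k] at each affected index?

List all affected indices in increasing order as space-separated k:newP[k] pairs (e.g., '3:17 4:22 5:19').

P[k] = A[0] + ... + A[k]
P[k] includes A[1] iff k >= 1
Affected indices: 1, 2, ..., 5; delta = 18
  P[1]: -3 + 18 = 15
  P[2]: 5 + 18 = 23
  P[3]: 8 + 18 = 26
  P[4]: 25 + 18 = 43
  P[5]: 36 + 18 = 54

Answer: 1:15 2:23 3:26 4:43 5:54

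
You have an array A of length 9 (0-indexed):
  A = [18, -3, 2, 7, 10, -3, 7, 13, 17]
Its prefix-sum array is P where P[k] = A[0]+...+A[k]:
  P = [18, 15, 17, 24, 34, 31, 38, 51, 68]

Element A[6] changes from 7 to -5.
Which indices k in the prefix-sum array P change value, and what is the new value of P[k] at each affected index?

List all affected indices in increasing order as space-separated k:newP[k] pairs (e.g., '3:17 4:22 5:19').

P[k] = A[0] + ... + A[k]
P[k] includes A[6] iff k >= 6
Affected indices: 6, 7, ..., 8; delta = -12
  P[6]: 38 + -12 = 26
  P[7]: 51 + -12 = 39
  P[8]: 68 + -12 = 56

Answer: 6:26 7:39 8:56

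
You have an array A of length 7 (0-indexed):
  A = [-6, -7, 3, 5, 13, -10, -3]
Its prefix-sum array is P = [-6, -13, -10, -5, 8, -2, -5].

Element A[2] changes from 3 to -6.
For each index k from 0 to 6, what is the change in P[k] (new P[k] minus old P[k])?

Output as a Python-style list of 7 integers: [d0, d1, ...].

Element change: A[2] 3 -> -6, delta = -9
For k < 2: P[k] unchanged, delta_P[k] = 0
For k >= 2: P[k] shifts by exactly -9
Delta array: [0, 0, -9, -9, -9, -9, -9]

Answer: [0, 0, -9, -9, -9, -9, -9]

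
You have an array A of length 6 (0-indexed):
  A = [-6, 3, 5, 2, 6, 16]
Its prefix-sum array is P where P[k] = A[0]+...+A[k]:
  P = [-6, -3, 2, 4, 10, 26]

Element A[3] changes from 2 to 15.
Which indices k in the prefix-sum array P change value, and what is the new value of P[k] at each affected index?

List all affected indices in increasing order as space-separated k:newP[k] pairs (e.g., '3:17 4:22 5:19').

P[k] = A[0] + ... + A[k]
P[k] includes A[3] iff k >= 3
Affected indices: 3, 4, ..., 5; delta = 13
  P[3]: 4 + 13 = 17
  P[4]: 10 + 13 = 23
  P[5]: 26 + 13 = 39

Answer: 3:17 4:23 5:39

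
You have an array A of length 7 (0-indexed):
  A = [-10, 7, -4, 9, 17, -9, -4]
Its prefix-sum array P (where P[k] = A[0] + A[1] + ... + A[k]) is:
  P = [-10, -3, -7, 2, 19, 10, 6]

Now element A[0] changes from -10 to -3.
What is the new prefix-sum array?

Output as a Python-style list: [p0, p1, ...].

Change: A[0] -10 -> -3, delta = 7
P[k] for k < 0: unchanged (A[0] not included)
P[k] for k >= 0: shift by delta = 7
  P[0] = -10 + 7 = -3
  P[1] = -3 + 7 = 4
  P[2] = -7 + 7 = 0
  P[3] = 2 + 7 = 9
  P[4] = 19 + 7 = 26
  P[5] = 10 + 7 = 17
  P[6] = 6 + 7 = 13

Answer: [-3, 4, 0, 9, 26, 17, 13]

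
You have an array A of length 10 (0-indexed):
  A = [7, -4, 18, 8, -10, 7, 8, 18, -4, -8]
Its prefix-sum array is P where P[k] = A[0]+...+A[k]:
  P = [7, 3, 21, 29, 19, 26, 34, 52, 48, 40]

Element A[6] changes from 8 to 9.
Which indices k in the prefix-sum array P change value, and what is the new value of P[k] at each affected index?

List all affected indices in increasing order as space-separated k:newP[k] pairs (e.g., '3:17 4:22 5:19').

P[k] = A[0] + ... + A[k]
P[k] includes A[6] iff k >= 6
Affected indices: 6, 7, ..., 9; delta = 1
  P[6]: 34 + 1 = 35
  P[7]: 52 + 1 = 53
  P[8]: 48 + 1 = 49
  P[9]: 40 + 1 = 41

Answer: 6:35 7:53 8:49 9:41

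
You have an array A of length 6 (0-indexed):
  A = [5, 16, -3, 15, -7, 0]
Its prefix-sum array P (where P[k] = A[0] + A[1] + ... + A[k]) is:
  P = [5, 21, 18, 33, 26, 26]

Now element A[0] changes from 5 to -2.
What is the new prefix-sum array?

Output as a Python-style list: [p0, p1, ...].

Answer: [-2, 14, 11, 26, 19, 19]

Derivation:
Change: A[0] 5 -> -2, delta = -7
P[k] for k < 0: unchanged (A[0] not included)
P[k] for k >= 0: shift by delta = -7
  P[0] = 5 + -7 = -2
  P[1] = 21 + -7 = 14
  P[2] = 18 + -7 = 11
  P[3] = 33 + -7 = 26
  P[4] = 26 + -7 = 19
  P[5] = 26 + -7 = 19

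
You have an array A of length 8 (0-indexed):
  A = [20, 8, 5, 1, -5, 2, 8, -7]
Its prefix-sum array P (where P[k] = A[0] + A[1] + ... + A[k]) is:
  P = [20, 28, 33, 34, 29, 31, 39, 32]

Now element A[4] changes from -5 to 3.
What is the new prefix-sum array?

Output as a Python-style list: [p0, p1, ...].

Answer: [20, 28, 33, 34, 37, 39, 47, 40]

Derivation:
Change: A[4] -5 -> 3, delta = 8
P[k] for k < 4: unchanged (A[4] not included)
P[k] for k >= 4: shift by delta = 8
  P[0] = 20 + 0 = 20
  P[1] = 28 + 0 = 28
  P[2] = 33 + 0 = 33
  P[3] = 34 + 0 = 34
  P[4] = 29 + 8 = 37
  P[5] = 31 + 8 = 39
  P[6] = 39 + 8 = 47
  P[7] = 32 + 8 = 40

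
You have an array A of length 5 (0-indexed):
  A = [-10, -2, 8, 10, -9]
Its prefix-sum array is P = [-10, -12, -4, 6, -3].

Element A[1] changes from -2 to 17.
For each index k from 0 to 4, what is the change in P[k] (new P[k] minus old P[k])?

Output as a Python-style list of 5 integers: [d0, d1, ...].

Element change: A[1] -2 -> 17, delta = 19
For k < 1: P[k] unchanged, delta_P[k] = 0
For k >= 1: P[k] shifts by exactly 19
Delta array: [0, 19, 19, 19, 19]

Answer: [0, 19, 19, 19, 19]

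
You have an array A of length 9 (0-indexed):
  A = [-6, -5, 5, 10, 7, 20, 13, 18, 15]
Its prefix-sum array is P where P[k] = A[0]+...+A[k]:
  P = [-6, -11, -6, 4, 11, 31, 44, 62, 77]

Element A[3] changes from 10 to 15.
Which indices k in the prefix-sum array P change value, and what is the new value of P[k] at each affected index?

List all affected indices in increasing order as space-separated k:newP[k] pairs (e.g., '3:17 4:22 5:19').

Answer: 3:9 4:16 5:36 6:49 7:67 8:82

Derivation:
P[k] = A[0] + ... + A[k]
P[k] includes A[3] iff k >= 3
Affected indices: 3, 4, ..., 8; delta = 5
  P[3]: 4 + 5 = 9
  P[4]: 11 + 5 = 16
  P[5]: 31 + 5 = 36
  P[6]: 44 + 5 = 49
  P[7]: 62 + 5 = 67
  P[8]: 77 + 5 = 82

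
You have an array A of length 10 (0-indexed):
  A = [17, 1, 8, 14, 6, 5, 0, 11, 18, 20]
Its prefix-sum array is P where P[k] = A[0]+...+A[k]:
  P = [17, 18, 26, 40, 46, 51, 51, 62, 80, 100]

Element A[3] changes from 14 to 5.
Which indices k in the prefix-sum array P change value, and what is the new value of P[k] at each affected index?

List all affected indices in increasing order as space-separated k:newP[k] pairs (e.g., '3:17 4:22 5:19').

Answer: 3:31 4:37 5:42 6:42 7:53 8:71 9:91

Derivation:
P[k] = A[0] + ... + A[k]
P[k] includes A[3] iff k >= 3
Affected indices: 3, 4, ..., 9; delta = -9
  P[3]: 40 + -9 = 31
  P[4]: 46 + -9 = 37
  P[5]: 51 + -9 = 42
  P[6]: 51 + -9 = 42
  P[7]: 62 + -9 = 53
  P[8]: 80 + -9 = 71
  P[9]: 100 + -9 = 91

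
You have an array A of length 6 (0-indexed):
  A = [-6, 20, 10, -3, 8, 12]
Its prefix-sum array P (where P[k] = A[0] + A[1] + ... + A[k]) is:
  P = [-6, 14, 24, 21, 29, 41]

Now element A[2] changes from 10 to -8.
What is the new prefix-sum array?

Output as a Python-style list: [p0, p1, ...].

Change: A[2] 10 -> -8, delta = -18
P[k] for k < 2: unchanged (A[2] not included)
P[k] for k >= 2: shift by delta = -18
  P[0] = -6 + 0 = -6
  P[1] = 14 + 0 = 14
  P[2] = 24 + -18 = 6
  P[3] = 21 + -18 = 3
  P[4] = 29 + -18 = 11
  P[5] = 41 + -18 = 23

Answer: [-6, 14, 6, 3, 11, 23]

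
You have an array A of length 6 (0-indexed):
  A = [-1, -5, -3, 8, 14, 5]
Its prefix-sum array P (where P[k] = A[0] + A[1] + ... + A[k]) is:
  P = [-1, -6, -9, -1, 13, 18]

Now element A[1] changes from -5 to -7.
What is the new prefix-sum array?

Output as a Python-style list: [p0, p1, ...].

Change: A[1] -5 -> -7, delta = -2
P[k] for k < 1: unchanged (A[1] not included)
P[k] for k >= 1: shift by delta = -2
  P[0] = -1 + 0 = -1
  P[1] = -6 + -2 = -8
  P[2] = -9 + -2 = -11
  P[3] = -1 + -2 = -3
  P[4] = 13 + -2 = 11
  P[5] = 18 + -2 = 16

Answer: [-1, -8, -11, -3, 11, 16]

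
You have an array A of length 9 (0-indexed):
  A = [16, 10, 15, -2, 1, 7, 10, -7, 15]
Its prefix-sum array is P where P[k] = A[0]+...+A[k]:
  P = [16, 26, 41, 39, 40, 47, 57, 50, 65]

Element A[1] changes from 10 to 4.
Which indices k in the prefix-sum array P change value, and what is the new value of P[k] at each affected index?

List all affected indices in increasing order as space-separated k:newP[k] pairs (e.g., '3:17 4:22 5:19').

P[k] = A[0] + ... + A[k]
P[k] includes A[1] iff k >= 1
Affected indices: 1, 2, ..., 8; delta = -6
  P[1]: 26 + -6 = 20
  P[2]: 41 + -6 = 35
  P[3]: 39 + -6 = 33
  P[4]: 40 + -6 = 34
  P[5]: 47 + -6 = 41
  P[6]: 57 + -6 = 51
  P[7]: 50 + -6 = 44
  P[8]: 65 + -6 = 59

Answer: 1:20 2:35 3:33 4:34 5:41 6:51 7:44 8:59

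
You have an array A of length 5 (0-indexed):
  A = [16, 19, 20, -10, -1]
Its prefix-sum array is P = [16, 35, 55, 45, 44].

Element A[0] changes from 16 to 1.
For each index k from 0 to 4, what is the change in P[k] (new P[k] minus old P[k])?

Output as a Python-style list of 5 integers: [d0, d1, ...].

Answer: [-15, -15, -15, -15, -15]

Derivation:
Element change: A[0] 16 -> 1, delta = -15
For k < 0: P[k] unchanged, delta_P[k] = 0
For k >= 0: P[k] shifts by exactly -15
Delta array: [-15, -15, -15, -15, -15]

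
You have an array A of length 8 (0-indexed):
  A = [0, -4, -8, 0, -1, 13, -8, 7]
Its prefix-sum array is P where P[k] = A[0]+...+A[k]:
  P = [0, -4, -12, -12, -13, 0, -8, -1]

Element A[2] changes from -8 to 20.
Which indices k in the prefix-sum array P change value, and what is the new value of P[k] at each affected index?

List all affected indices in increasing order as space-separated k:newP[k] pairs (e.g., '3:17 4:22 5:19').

P[k] = A[0] + ... + A[k]
P[k] includes A[2] iff k >= 2
Affected indices: 2, 3, ..., 7; delta = 28
  P[2]: -12 + 28 = 16
  P[3]: -12 + 28 = 16
  P[4]: -13 + 28 = 15
  P[5]: 0 + 28 = 28
  P[6]: -8 + 28 = 20
  P[7]: -1 + 28 = 27

Answer: 2:16 3:16 4:15 5:28 6:20 7:27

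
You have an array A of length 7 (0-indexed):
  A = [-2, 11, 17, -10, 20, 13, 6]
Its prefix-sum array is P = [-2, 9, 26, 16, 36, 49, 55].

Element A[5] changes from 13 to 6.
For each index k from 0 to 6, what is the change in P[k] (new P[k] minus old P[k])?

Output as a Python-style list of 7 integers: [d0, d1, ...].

Element change: A[5] 13 -> 6, delta = -7
For k < 5: P[k] unchanged, delta_P[k] = 0
For k >= 5: P[k] shifts by exactly -7
Delta array: [0, 0, 0, 0, 0, -7, -7]

Answer: [0, 0, 0, 0, 0, -7, -7]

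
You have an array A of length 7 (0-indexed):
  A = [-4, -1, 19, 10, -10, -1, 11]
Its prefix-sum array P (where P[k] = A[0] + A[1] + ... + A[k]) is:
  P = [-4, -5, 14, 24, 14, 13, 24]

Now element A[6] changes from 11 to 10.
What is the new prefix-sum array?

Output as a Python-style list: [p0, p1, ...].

Answer: [-4, -5, 14, 24, 14, 13, 23]

Derivation:
Change: A[6] 11 -> 10, delta = -1
P[k] for k < 6: unchanged (A[6] not included)
P[k] for k >= 6: shift by delta = -1
  P[0] = -4 + 0 = -4
  P[1] = -5 + 0 = -5
  P[2] = 14 + 0 = 14
  P[3] = 24 + 0 = 24
  P[4] = 14 + 0 = 14
  P[5] = 13 + 0 = 13
  P[6] = 24 + -1 = 23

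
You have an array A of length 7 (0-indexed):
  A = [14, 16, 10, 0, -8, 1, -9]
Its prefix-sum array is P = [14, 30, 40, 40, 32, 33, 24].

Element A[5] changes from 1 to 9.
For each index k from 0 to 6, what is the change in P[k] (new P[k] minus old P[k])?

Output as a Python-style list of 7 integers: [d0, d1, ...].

Element change: A[5] 1 -> 9, delta = 8
For k < 5: P[k] unchanged, delta_P[k] = 0
For k >= 5: P[k] shifts by exactly 8
Delta array: [0, 0, 0, 0, 0, 8, 8]

Answer: [0, 0, 0, 0, 0, 8, 8]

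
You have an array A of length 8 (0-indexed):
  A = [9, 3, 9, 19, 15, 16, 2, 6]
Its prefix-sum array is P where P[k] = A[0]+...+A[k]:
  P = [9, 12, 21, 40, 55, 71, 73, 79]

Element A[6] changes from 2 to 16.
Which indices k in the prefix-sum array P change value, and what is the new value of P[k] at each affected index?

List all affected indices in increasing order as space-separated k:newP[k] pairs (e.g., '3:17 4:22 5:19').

P[k] = A[0] + ... + A[k]
P[k] includes A[6] iff k >= 6
Affected indices: 6, 7, ..., 7; delta = 14
  P[6]: 73 + 14 = 87
  P[7]: 79 + 14 = 93

Answer: 6:87 7:93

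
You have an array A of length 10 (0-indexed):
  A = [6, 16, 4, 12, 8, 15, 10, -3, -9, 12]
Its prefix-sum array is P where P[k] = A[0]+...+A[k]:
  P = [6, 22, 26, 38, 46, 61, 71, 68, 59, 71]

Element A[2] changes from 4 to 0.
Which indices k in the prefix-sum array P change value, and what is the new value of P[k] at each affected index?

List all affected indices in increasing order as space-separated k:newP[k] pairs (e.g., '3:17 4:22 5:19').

Answer: 2:22 3:34 4:42 5:57 6:67 7:64 8:55 9:67

Derivation:
P[k] = A[0] + ... + A[k]
P[k] includes A[2] iff k >= 2
Affected indices: 2, 3, ..., 9; delta = -4
  P[2]: 26 + -4 = 22
  P[3]: 38 + -4 = 34
  P[4]: 46 + -4 = 42
  P[5]: 61 + -4 = 57
  P[6]: 71 + -4 = 67
  P[7]: 68 + -4 = 64
  P[8]: 59 + -4 = 55
  P[9]: 71 + -4 = 67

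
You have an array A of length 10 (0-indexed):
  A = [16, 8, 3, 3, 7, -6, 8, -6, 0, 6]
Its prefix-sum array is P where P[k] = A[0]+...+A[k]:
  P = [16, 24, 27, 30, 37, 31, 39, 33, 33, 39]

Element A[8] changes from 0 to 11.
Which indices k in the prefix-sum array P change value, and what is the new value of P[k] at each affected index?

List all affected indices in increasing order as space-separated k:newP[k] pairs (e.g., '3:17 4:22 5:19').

Answer: 8:44 9:50

Derivation:
P[k] = A[0] + ... + A[k]
P[k] includes A[8] iff k >= 8
Affected indices: 8, 9, ..., 9; delta = 11
  P[8]: 33 + 11 = 44
  P[9]: 39 + 11 = 50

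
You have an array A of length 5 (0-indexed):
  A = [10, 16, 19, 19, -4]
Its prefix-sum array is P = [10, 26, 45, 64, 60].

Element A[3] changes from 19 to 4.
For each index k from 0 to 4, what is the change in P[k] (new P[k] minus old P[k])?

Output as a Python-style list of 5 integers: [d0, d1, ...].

Element change: A[3] 19 -> 4, delta = -15
For k < 3: P[k] unchanged, delta_P[k] = 0
For k >= 3: P[k] shifts by exactly -15
Delta array: [0, 0, 0, -15, -15]

Answer: [0, 0, 0, -15, -15]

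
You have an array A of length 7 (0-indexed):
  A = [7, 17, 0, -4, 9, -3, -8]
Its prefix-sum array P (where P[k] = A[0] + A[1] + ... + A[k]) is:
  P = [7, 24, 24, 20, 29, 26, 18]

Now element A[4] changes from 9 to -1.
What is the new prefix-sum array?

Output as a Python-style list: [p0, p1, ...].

Answer: [7, 24, 24, 20, 19, 16, 8]

Derivation:
Change: A[4] 9 -> -1, delta = -10
P[k] for k < 4: unchanged (A[4] not included)
P[k] for k >= 4: shift by delta = -10
  P[0] = 7 + 0 = 7
  P[1] = 24 + 0 = 24
  P[2] = 24 + 0 = 24
  P[3] = 20 + 0 = 20
  P[4] = 29 + -10 = 19
  P[5] = 26 + -10 = 16
  P[6] = 18 + -10 = 8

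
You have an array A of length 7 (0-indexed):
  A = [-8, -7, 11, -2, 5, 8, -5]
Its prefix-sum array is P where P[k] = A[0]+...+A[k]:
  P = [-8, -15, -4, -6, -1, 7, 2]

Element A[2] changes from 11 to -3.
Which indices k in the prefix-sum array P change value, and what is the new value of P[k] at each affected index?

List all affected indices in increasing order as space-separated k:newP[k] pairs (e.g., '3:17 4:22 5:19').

Answer: 2:-18 3:-20 4:-15 5:-7 6:-12

Derivation:
P[k] = A[0] + ... + A[k]
P[k] includes A[2] iff k >= 2
Affected indices: 2, 3, ..., 6; delta = -14
  P[2]: -4 + -14 = -18
  P[3]: -6 + -14 = -20
  P[4]: -1 + -14 = -15
  P[5]: 7 + -14 = -7
  P[6]: 2 + -14 = -12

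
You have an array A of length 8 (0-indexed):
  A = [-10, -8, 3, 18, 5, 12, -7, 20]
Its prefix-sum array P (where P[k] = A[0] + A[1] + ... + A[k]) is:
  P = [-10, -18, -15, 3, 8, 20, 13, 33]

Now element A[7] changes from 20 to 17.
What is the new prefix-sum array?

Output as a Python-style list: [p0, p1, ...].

Change: A[7] 20 -> 17, delta = -3
P[k] for k < 7: unchanged (A[7] not included)
P[k] for k >= 7: shift by delta = -3
  P[0] = -10 + 0 = -10
  P[1] = -18 + 0 = -18
  P[2] = -15 + 0 = -15
  P[3] = 3 + 0 = 3
  P[4] = 8 + 0 = 8
  P[5] = 20 + 0 = 20
  P[6] = 13 + 0 = 13
  P[7] = 33 + -3 = 30

Answer: [-10, -18, -15, 3, 8, 20, 13, 30]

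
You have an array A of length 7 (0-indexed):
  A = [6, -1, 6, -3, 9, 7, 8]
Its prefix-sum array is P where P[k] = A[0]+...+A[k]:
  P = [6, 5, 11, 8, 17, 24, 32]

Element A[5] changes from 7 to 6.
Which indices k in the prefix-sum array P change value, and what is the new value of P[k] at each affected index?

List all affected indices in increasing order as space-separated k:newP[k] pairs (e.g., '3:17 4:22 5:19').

P[k] = A[0] + ... + A[k]
P[k] includes A[5] iff k >= 5
Affected indices: 5, 6, ..., 6; delta = -1
  P[5]: 24 + -1 = 23
  P[6]: 32 + -1 = 31

Answer: 5:23 6:31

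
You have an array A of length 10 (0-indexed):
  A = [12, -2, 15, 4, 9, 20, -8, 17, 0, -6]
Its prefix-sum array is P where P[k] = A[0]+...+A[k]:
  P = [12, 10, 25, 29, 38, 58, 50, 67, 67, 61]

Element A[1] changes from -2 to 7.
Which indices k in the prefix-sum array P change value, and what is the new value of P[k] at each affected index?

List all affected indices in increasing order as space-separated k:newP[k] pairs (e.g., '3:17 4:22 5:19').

Answer: 1:19 2:34 3:38 4:47 5:67 6:59 7:76 8:76 9:70

Derivation:
P[k] = A[0] + ... + A[k]
P[k] includes A[1] iff k >= 1
Affected indices: 1, 2, ..., 9; delta = 9
  P[1]: 10 + 9 = 19
  P[2]: 25 + 9 = 34
  P[3]: 29 + 9 = 38
  P[4]: 38 + 9 = 47
  P[5]: 58 + 9 = 67
  P[6]: 50 + 9 = 59
  P[7]: 67 + 9 = 76
  P[8]: 67 + 9 = 76
  P[9]: 61 + 9 = 70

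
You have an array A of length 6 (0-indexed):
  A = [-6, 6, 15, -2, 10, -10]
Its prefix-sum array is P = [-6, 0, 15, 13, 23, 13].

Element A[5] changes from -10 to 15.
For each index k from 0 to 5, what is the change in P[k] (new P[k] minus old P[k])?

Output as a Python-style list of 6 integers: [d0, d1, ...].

Element change: A[5] -10 -> 15, delta = 25
For k < 5: P[k] unchanged, delta_P[k] = 0
For k >= 5: P[k] shifts by exactly 25
Delta array: [0, 0, 0, 0, 0, 25]

Answer: [0, 0, 0, 0, 0, 25]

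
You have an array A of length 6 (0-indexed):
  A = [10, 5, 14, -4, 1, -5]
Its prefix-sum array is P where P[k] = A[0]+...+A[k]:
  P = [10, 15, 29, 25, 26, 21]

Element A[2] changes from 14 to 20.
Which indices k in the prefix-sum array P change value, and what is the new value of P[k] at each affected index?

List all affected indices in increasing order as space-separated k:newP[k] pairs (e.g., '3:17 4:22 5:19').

P[k] = A[0] + ... + A[k]
P[k] includes A[2] iff k >= 2
Affected indices: 2, 3, ..., 5; delta = 6
  P[2]: 29 + 6 = 35
  P[3]: 25 + 6 = 31
  P[4]: 26 + 6 = 32
  P[5]: 21 + 6 = 27

Answer: 2:35 3:31 4:32 5:27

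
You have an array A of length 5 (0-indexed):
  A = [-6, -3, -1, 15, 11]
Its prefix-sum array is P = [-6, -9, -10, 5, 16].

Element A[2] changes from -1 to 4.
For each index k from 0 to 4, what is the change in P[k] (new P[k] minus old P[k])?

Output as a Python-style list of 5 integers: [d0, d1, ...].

Element change: A[2] -1 -> 4, delta = 5
For k < 2: P[k] unchanged, delta_P[k] = 0
For k >= 2: P[k] shifts by exactly 5
Delta array: [0, 0, 5, 5, 5]

Answer: [0, 0, 5, 5, 5]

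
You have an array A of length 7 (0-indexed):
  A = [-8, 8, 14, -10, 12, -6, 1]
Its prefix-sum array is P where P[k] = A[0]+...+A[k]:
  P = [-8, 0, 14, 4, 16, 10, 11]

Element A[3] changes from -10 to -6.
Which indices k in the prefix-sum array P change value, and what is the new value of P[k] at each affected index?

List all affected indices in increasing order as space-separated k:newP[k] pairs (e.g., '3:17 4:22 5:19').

P[k] = A[0] + ... + A[k]
P[k] includes A[3] iff k >= 3
Affected indices: 3, 4, ..., 6; delta = 4
  P[3]: 4 + 4 = 8
  P[4]: 16 + 4 = 20
  P[5]: 10 + 4 = 14
  P[6]: 11 + 4 = 15

Answer: 3:8 4:20 5:14 6:15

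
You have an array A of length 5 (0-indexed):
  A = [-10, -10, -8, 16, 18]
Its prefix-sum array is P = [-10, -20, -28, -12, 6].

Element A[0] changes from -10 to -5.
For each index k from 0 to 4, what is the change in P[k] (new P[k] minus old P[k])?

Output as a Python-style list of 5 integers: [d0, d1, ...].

Element change: A[0] -10 -> -5, delta = 5
For k < 0: P[k] unchanged, delta_P[k] = 0
For k >= 0: P[k] shifts by exactly 5
Delta array: [5, 5, 5, 5, 5]

Answer: [5, 5, 5, 5, 5]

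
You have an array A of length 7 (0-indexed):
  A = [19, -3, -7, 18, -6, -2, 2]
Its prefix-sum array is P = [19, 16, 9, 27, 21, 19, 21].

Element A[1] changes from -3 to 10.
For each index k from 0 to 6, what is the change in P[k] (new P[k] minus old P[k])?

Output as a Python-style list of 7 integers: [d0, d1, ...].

Element change: A[1] -3 -> 10, delta = 13
For k < 1: P[k] unchanged, delta_P[k] = 0
For k >= 1: P[k] shifts by exactly 13
Delta array: [0, 13, 13, 13, 13, 13, 13]

Answer: [0, 13, 13, 13, 13, 13, 13]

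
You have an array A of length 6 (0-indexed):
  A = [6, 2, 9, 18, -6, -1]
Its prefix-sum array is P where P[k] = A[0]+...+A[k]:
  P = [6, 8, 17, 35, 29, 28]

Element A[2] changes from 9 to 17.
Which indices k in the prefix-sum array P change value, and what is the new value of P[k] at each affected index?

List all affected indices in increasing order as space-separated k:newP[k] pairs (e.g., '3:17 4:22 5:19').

Answer: 2:25 3:43 4:37 5:36

Derivation:
P[k] = A[0] + ... + A[k]
P[k] includes A[2] iff k >= 2
Affected indices: 2, 3, ..., 5; delta = 8
  P[2]: 17 + 8 = 25
  P[3]: 35 + 8 = 43
  P[4]: 29 + 8 = 37
  P[5]: 28 + 8 = 36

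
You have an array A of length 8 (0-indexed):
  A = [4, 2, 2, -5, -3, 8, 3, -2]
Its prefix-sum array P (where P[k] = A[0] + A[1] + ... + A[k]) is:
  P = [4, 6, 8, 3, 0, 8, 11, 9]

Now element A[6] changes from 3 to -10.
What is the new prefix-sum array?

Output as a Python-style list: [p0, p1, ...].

Answer: [4, 6, 8, 3, 0, 8, -2, -4]

Derivation:
Change: A[6] 3 -> -10, delta = -13
P[k] for k < 6: unchanged (A[6] not included)
P[k] for k >= 6: shift by delta = -13
  P[0] = 4 + 0 = 4
  P[1] = 6 + 0 = 6
  P[2] = 8 + 0 = 8
  P[3] = 3 + 0 = 3
  P[4] = 0 + 0 = 0
  P[5] = 8 + 0 = 8
  P[6] = 11 + -13 = -2
  P[7] = 9 + -13 = -4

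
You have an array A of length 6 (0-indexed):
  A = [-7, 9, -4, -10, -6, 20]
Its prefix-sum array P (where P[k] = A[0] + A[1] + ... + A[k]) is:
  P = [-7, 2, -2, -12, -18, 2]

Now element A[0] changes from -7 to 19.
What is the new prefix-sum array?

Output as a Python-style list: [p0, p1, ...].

Answer: [19, 28, 24, 14, 8, 28]

Derivation:
Change: A[0] -7 -> 19, delta = 26
P[k] for k < 0: unchanged (A[0] not included)
P[k] for k >= 0: shift by delta = 26
  P[0] = -7 + 26 = 19
  P[1] = 2 + 26 = 28
  P[2] = -2 + 26 = 24
  P[3] = -12 + 26 = 14
  P[4] = -18 + 26 = 8
  P[5] = 2 + 26 = 28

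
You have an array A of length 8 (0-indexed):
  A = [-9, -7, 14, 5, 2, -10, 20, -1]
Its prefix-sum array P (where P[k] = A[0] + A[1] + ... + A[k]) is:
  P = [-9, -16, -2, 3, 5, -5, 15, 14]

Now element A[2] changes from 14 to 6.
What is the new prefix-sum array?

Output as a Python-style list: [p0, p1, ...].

Answer: [-9, -16, -10, -5, -3, -13, 7, 6]

Derivation:
Change: A[2] 14 -> 6, delta = -8
P[k] for k < 2: unchanged (A[2] not included)
P[k] for k >= 2: shift by delta = -8
  P[0] = -9 + 0 = -9
  P[1] = -16 + 0 = -16
  P[2] = -2 + -8 = -10
  P[3] = 3 + -8 = -5
  P[4] = 5 + -8 = -3
  P[5] = -5 + -8 = -13
  P[6] = 15 + -8 = 7
  P[7] = 14 + -8 = 6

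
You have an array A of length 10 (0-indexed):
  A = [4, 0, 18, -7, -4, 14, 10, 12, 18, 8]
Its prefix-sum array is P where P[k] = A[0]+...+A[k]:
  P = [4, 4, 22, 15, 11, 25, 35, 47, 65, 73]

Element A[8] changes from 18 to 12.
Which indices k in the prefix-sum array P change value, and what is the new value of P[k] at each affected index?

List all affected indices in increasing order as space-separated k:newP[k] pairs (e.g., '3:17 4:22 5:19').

P[k] = A[0] + ... + A[k]
P[k] includes A[8] iff k >= 8
Affected indices: 8, 9, ..., 9; delta = -6
  P[8]: 65 + -6 = 59
  P[9]: 73 + -6 = 67

Answer: 8:59 9:67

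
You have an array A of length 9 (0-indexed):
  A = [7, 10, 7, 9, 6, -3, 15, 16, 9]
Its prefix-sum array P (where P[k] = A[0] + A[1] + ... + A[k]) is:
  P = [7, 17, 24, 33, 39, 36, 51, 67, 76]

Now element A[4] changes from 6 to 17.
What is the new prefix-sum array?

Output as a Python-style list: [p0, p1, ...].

Answer: [7, 17, 24, 33, 50, 47, 62, 78, 87]

Derivation:
Change: A[4] 6 -> 17, delta = 11
P[k] for k < 4: unchanged (A[4] not included)
P[k] for k >= 4: shift by delta = 11
  P[0] = 7 + 0 = 7
  P[1] = 17 + 0 = 17
  P[2] = 24 + 0 = 24
  P[3] = 33 + 0 = 33
  P[4] = 39 + 11 = 50
  P[5] = 36 + 11 = 47
  P[6] = 51 + 11 = 62
  P[7] = 67 + 11 = 78
  P[8] = 76 + 11 = 87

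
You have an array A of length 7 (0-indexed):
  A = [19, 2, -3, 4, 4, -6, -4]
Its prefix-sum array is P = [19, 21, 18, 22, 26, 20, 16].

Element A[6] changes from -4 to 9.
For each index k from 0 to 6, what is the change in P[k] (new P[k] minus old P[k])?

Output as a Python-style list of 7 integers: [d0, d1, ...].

Answer: [0, 0, 0, 0, 0, 0, 13]

Derivation:
Element change: A[6] -4 -> 9, delta = 13
For k < 6: P[k] unchanged, delta_P[k] = 0
For k >= 6: P[k] shifts by exactly 13
Delta array: [0, 0, 0, 0, 0, 0, 13]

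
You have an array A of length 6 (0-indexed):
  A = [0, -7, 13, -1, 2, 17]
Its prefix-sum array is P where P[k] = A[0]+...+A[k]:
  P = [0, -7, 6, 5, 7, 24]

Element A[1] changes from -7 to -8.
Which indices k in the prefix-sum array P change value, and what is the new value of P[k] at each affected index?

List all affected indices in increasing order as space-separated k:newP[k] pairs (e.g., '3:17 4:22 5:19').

Answer: 1:-8 2:5 3:4 4:6 5:23

Derivation:
P[k] = A[0] + ... + A[k]
P[k] includes A[1] iff k >= 1
Affected indices: 1, 2, ..., 5; delta = -1
  P[1]: -7 + -1 = -8
  P[2]: 6 + -1 = 5
  P[3]: 5 + -1 = 4
  P[4]: 7 + -1 = 6
  P[5]: 24 + -1 = 23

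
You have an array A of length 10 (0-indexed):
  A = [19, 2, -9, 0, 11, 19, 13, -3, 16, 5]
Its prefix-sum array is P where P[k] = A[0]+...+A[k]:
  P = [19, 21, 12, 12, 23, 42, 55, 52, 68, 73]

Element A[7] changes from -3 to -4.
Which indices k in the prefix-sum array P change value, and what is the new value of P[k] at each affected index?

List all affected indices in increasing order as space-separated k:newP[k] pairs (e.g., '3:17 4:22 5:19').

P[k] = A[0] + ... + A[k]
P[k] includes A[7] iff k >= 7
Affected indices: 7, 8, ..., 9; delta = -1
  P[7]: 52 + -1 = 51
  P[8]: 68 + -1 = 67
  P[9]: 73 + -1 = 72

Answer: 7:51 8:67 9:72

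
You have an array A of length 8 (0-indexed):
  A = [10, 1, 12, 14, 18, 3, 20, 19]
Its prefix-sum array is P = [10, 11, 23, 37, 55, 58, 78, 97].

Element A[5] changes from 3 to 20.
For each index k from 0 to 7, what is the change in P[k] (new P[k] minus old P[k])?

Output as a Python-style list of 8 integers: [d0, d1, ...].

Answer: [0, 0, 0, 0, 0, 17, 17, 17]

Derivation:
Element change: A[5] 3 -> 20, delta = 17
For k < 5: P[k] unchanged, delta_P[k] = 0
For k >= 5: P[k] shifts by exactly 17
Delta array: [0, 0, 0, 0, 0, 17, 17, 17]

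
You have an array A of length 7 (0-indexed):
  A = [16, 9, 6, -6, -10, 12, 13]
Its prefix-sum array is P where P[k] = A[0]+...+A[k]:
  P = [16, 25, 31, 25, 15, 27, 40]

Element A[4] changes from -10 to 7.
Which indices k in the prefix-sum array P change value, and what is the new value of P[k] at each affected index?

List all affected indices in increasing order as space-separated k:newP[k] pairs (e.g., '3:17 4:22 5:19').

Answer: 4:32 5:44 6:57

Derivation:
P[k] = A[0] + ... + A[k]
P[k] includes A[4] iff k >= 4
Affected indices: 4, 5, ..., 6; delta = 17
  P[4]: 15 + 17 = 32
  P[5]: 27 + 17 = 44
  P[6]: 40 + 17 = 57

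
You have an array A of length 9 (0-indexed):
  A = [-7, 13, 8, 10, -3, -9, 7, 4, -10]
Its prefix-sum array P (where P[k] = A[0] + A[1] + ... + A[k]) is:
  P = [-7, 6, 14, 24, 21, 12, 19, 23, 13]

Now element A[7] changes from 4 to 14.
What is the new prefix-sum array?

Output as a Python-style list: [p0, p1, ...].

Answer: [-7, 6, 14, 24, 21, 12, 19, 33, 23]

Derivation:
Change: A[7] 4 -> 14, delta = 10
P[k] for k < 7: unchanged (A[7] not included)
P[k] for k >= 7: shift by delta = 10
  P[0] = -7 + 0 = -7
  P[1] = 6 + 0 = 6
  P[2] = 14 + 0 = 14
  P[3] = 24 + 0 = 24
  P[4] = 21 + 0 = 21
  P[5] = 12 + 0 = 12
  P[6] = 19 + 0 = 19
  P[7] = 23 + 10 = 33
  P[8] = 13 + 10 = 23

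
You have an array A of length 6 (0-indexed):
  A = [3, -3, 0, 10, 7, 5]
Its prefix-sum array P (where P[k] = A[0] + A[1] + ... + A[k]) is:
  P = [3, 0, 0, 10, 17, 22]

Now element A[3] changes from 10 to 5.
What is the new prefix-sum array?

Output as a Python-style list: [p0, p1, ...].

Change: A[3] 10 -> 5, delta = -5
P[k] for k < 3: unchanged (A[3] not included)
P[k] for k >= 3: shift by delta = -5
  P[0] = 3 + 0 = 3
  P[1] = 0 + 0 = 0
  P[2] = 0 + 0 = 0
  P[3] = 10 + -5 = 5
  P[4] = 17 + -5 = 12
  P[5] = 22 + -5 = 17

Answer: [3, 0, 0, 5, 12, 17]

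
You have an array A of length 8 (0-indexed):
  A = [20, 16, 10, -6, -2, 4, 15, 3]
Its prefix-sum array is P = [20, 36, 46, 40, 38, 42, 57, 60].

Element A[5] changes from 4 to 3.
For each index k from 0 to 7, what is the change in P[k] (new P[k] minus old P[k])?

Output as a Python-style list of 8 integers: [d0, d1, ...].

Answer: [0, 0, 0, 0, 0, -1, -1, -1]

Derivation:
Element change: A[5] 4 -> 3, delta = -1
For k < 5: P[k] unchanged, delta_P[k] = 0
For k >= 5: P[k] shifts by exactly -1
Delta array: [0, 0, 0, 0, 0, -1, -1, -1]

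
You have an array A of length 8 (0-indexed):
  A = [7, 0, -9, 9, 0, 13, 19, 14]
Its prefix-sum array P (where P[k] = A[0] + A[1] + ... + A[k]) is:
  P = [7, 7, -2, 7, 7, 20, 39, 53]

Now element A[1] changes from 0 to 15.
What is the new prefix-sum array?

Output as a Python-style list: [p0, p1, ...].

Answer: [7, 22, 13, 22, 22, 35, 54, 68]

Derivation:
Change: A[1] 0 -> 15, delta = 15
P[k] for k < 1: unchanged (A[1] not included)
P[k] for k >= 1: shift by delta = 15
  P[0] = 7 + 0 = 7
  P[1] = 7 + 15 = 22
  P[2] = -2 + 15 = 13
  P[3] = 7 + 15 = 22
  P[4] = 7 + 15 = 22
  P[5] = 20 + 15 = 35
  P[6] = 39 + 15 = 54
  P[7] = 53 + 15 = 68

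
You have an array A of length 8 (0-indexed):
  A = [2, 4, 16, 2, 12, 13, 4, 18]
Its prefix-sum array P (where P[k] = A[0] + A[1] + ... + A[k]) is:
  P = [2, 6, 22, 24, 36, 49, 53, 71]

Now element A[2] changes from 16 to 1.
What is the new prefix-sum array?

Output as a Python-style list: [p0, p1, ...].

Answer: [2, 6, 7, 9, 21, 34, 38, 56]

Derivation:
Change: A[2] 16 -> 1, delta = -15
P[k] for k < 2: unchanged (A[2] not included)
P[k] for k >= 2: shift by delta = -15
  P[0] = 2 + 0 = 2
  P[1] = 6 + 0 = 6
  P[2] = 22 + -15 = 7
  P[3] = 24 + -15 = 9
  P[4] = 36 + -15 = 21
  P[5] = 49 + -15 = 34
  P[6] = 53 + -15 = 38
  P[7] = 71 + -15 = 56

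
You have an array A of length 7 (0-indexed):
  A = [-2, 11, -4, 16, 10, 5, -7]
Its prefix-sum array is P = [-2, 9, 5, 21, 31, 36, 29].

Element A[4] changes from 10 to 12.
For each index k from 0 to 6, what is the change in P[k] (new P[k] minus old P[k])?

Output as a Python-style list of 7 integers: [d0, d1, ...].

Element change: A[4] 10 -> 12, delta = 2
For k < 4: P[k] unchanged, delta_P[k] = 0
For k >= 4: P[k] shifts by exactly 2
Delta array: [0, 0, 0, 0, 2, 2, 2]

Answer: [0, 0, 0, 0, 2, 2, 2]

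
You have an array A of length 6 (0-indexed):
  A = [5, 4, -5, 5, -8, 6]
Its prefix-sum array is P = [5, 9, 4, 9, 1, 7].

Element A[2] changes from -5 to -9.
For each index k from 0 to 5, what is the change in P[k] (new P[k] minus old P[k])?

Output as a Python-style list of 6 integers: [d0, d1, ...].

Answer: [0, 0, -4, -4, -4, -4]

Derivation:
Element change: A[2] -5 -> -9, delta = -4
For k < 2: P[k] unchanged, delta_P[k] = 0
For k >= 2: P[k] shifts by exactly -4
Delta array: [0, 0, -4, -4, -4, -4]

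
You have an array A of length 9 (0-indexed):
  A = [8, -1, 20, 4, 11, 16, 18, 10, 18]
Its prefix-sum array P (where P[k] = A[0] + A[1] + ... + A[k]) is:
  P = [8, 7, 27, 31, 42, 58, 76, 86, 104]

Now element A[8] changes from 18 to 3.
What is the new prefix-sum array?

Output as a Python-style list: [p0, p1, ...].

Answer: [8, 7, 27, 31, 42, 58, 76, 86, 89]

Derivation:
Change: A[8] 18 -> 3, delta = -15
P[k] for k < 8: unchanged (A[8] not included)
P[k] for k >= 8: shift by delta = -15
  P[0] = 8 + 0 = 8
  P[1] = 7 + 0 = 7
  P[2] = 27 + 0 = 27
  P[3] = 31 + 0 = 31
  P[4] = 42 + 0 = 42
  P[5] = 58 + 0 = 58
  P[6] = 76 + 0 = 76
  P[7] = 86 + 0 = 86
  P[8] = 104 + -15 = 89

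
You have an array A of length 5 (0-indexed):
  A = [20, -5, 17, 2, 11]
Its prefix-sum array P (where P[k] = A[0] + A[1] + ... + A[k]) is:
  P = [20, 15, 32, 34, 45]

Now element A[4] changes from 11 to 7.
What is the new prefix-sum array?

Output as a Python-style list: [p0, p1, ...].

Answer: [20, 15, 32, 34, 41]

Derivation:
Change: A[4] 11 -> 7, delta = -4
P[k] for k < 4: unchanged (A[4] not included)
P[k] for k >= 4: shift by delta = -4
  P[0] = 20 + 0 = 20
  P[1] = 15 + 0 = 15
  P[2] = 32 + 0 = 32
  P[3] = 34 + 0 = 34
  P[4] = 45 + -4 = 41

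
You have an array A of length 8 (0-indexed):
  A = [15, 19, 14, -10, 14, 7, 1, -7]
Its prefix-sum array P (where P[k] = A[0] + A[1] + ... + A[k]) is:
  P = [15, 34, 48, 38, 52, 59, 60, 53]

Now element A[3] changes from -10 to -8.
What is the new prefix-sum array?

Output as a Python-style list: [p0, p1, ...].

Answer: [15, 34, 48, 40, 54, 61, 62, 55]

Derivation:
Change: A[3] -10 -> -8, delta = 2
P[k] for k < 3: unchanged (A[3] not included)
P[k] for k >= 3: shift by delta = 2
  P[0] = 15 + 0 = 15
  P[1] = 34 + 0 = 34
  P[2] = 48 + 0 = 48
  P[3] = 38 + 2 = 40
  P[4] = 52 + 2 = 54
  P[5] = 59 + 2 = 61
  P[6] = 60 + 2 = 62
  P[7] = 53 + 2 = 55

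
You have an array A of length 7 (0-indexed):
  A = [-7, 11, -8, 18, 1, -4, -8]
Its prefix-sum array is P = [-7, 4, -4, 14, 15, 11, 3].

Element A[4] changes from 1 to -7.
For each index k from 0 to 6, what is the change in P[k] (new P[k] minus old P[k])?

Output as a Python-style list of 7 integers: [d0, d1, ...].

Element change: A[4] 1 -> -7, delta = -8
For k < 4: P[k] unchanged, delta_P[k] = 0
For k >= 4: P[k] shifts by exactly -8
Delta array: [0, 0, 0, 0, -8, -8, -8]

Answer: [0, 0, 0, 0, -8, -8, -8]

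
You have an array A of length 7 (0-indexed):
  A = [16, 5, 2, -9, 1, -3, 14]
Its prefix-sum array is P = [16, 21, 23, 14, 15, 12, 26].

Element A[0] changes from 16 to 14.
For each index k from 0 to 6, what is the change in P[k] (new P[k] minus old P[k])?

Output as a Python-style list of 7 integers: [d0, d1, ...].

Element change: A[0] 16 -> 14, delta = -2
For k < 0: P[k] unchanged, delta_P[k] = 0
For k >= 0: P[k] shifts by exactly -2
Delta array: [-2, -2, -2, -2, -2, -2, -2]

Answer: [-2, -2, -2, -2, -2, -2, -2]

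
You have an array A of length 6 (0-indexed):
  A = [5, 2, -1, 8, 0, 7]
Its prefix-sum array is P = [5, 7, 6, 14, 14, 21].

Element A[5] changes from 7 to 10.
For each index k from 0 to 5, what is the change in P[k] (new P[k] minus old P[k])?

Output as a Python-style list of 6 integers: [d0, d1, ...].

Element change: A[5] 7 -> 10, delta = 3
For k < 5: P[k] unchanged, delta_P[k] = 0
For k >= 5: P[k] shifts by exactly 3
Delta array: [0, 0, 0, 0, 0, 3]

Answer: [0, 0, 0, 0, 0, 3]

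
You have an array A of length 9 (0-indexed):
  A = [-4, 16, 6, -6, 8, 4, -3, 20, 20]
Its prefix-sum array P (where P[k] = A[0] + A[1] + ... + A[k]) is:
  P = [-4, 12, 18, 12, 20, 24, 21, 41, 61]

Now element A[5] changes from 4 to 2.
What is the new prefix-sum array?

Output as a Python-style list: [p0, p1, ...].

Answer: [-4, 12, 18, 12, 20, 22, 19, 39, 59]

Derivation:
Change: A[5] 4 -> 2, delta = -2
P[k] for k < 5: unchanged (A[5] not included)
P[k] for k >= 5: shift by delta = -2
  P[0] = -4 + 0 = -4
  P[1] = 12 + 0 = 12
  P[2] = 18 + 0 = 18
  P[3] = 12 + 0 = 12
  P[4] = 20 + 0 = 20
  P[5] = 24 + -2 = 22
  P[6] = 21 + -2 = 19
  P[7] = 41 + -2 = 39
  P[8] = 61 + -2 = 59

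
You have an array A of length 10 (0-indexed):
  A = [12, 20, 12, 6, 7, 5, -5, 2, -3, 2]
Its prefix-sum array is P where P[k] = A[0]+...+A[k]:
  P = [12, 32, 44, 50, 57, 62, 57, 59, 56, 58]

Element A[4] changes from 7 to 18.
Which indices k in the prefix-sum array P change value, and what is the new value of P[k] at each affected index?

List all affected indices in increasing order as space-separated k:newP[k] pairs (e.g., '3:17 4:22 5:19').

P[k] = A[0] + ... + A[k]
P[k] includes A[4] iff k >= 4
Affected indices: 4, 5, ..., 9; delta = 11
  P[4]: 57 + 11 = 68
  P[5]: 62 + 11 = 73
  P[6]: 57 + 11 = 68
  P[7]: 59 + 11 = 70
  P[8]: 56 + 11 = 67
  P[9]: 58 + 11 = 69

Answer: 4:68 5:73 6:68 7:70 8:67 9:69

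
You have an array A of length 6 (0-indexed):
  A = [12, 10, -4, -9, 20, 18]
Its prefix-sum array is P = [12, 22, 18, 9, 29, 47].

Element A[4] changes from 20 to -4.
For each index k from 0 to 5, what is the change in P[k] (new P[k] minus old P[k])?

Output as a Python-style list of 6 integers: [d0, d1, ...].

Answer: [0, 0, 0, 0, -24, -24]

Derivation:
Element change: A[4] 20 -> -4, delta = -24
For k < 4: P[k] unchanged, delta_P[k] = 0
For k >= 4: P[k] shifts by exactly -24
Delta array: [0, 0, 0, 0, -24, -24]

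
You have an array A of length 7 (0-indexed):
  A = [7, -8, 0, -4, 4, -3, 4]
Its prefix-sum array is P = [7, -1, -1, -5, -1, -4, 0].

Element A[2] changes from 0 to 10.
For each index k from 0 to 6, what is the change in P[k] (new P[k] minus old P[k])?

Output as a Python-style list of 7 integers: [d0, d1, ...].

Element change: A[2] 0 -> 10, delta = 10
For k < 2: P[k] unchanged, delta_P[k] = 0
For k >= 2: P[k] shifts by exactly 10
Delta array: [0, 0, 10, 10, 10, 10, 10]

Answer: [0, 0, 10, 10, 10, 10, 10]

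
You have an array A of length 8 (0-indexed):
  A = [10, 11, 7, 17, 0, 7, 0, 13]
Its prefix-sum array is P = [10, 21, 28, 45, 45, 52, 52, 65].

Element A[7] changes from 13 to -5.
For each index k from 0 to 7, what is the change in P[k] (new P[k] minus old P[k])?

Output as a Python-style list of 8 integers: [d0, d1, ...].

Element change: A[7] 13 -> -5, delta = -18
For k < 7: P[k] unchanged, delta_P[k] = 0
For k >= 7: P[k] shifts by exactly -18
Delta array: [0, 0, 0, 0, 0, 0, 0, -18]

Answer: [0, 0, 0, 0, 0, 0, 0, -18]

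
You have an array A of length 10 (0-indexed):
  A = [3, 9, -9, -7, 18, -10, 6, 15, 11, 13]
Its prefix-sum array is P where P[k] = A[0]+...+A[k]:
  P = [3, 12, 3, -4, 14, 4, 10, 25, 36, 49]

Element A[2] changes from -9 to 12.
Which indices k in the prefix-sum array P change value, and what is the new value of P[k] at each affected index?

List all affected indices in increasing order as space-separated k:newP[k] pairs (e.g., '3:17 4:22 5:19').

P[k] = A[0] + ... + A[k]
P[k] includes A[2] iff k >= 2
Affected indices: 2, 3, ..., 9; delta = 21
  P[2]: 3 + 21 = 24
  P[3]: -4 + 21 = 17
  P[4]: 14 + 21 = 35
  P[5]: 4 + 21 = 25
  P[6]: 10 + 21 = 31
  P[7]: 25 + 21 = 46
  P[8]: 36 + 21 = 57
  P[9]: 49 + 21 = 70

Answer: 2:24 3:17 4:35 5:25 6:31 7:46 8:57 9:70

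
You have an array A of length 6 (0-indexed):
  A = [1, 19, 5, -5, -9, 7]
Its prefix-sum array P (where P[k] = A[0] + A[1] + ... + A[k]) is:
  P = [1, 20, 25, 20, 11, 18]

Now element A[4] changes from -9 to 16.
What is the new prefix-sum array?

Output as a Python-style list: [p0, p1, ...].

Change: A[4] -9 -> 16, delta = 25
P[k] for k < 4: unchanged (A[4] not included)
P[k] for k >= 4: shift by delta = 25
  P[0] = 1 + 0 = 1
  P[1] = 20 + 0 = 20
  P[2] = 25 + 0 = 25
  P[3] = 20 + 0 = 20
  P[4] = 11 + 25 = 36
  P[5] = 18 + 25 = 43

Answer: [1, 20, 25, 20, 36, 43]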